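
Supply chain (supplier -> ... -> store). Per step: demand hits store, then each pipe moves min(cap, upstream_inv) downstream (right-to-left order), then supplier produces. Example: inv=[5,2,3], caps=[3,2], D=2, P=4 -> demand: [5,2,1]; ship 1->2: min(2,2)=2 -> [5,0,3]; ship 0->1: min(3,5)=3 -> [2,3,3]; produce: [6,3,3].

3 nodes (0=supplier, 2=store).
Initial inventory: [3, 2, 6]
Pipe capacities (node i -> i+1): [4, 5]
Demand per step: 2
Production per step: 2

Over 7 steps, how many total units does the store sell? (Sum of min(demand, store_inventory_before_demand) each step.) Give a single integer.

Answer: 14

Derivation:
Step 1: sold=2 (running total=2) -> [2 3 6]
Step 2: sold=2 (running total=4) -> [2 2 7]
Step 3: sold=2 (running total=6) -> [2 2 7]
Step 4: sold=2 (running total=8) -> [2 2 7]
Step 5: sold=2 (running total=10) -> [2 2 7]
Step 6: sold=2 (running total=12) -> [2 2 7]
Step 7: sold=2 (running total=14) -> [2 2 7]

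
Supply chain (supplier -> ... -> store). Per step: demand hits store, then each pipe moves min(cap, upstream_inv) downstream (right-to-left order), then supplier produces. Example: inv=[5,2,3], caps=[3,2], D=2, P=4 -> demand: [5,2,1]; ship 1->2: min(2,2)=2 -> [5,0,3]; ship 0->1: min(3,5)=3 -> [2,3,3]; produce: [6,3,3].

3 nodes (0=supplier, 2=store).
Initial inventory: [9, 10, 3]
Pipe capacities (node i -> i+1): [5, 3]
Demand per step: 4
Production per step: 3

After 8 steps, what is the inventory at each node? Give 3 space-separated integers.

Step 1: demand=4,sold=3 ship[1->2]=3 ship[0->1]=5 prod=3 -> inv=[7 12 3]
Step 2: demand=4,sold=3 ship[1->2]=3 ship[0->1]=5 prod=3 -> inv=[5 14 3]
Step 3: demand=4,sold=3 ship[1->2]=3 ship[0->1]=5 prod=3 -> inv=[3 16 3]
Step 4: demand=4,sold=3 ship[1->2]=3 ship[0->1]=3 prod=3 -> inv=[3 16 3]
Step 5: demand=4,sold=3 ship[1->2]=3 ship[0->1]=3 prod=3 -> inv=[3 16 3]
Step 6: demand=4,sold=3 ship[1->2]=3 ship[0->1]=3 prod=3 -> inv=[3 16 3]
Step 7: demand=4,sold=3 ship[1->2]=3 ship[0->1]=3 prod=3 -> inv=[3 16 3]
Step 8: demand=4,sold=3 ship[1->2]=3 ship[0->1]=3 prod=3 -> inv=[3 16 3]

3 16 3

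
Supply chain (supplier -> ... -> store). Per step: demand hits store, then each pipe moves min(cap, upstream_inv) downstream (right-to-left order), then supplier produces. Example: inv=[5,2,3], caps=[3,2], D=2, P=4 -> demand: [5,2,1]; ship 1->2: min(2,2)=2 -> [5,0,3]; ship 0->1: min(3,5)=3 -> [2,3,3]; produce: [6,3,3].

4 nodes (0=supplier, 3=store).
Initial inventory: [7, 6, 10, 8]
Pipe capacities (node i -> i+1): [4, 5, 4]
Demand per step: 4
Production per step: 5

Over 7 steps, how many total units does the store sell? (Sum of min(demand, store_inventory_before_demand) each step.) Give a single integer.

Step 1: sold=4 (running total=4) -> [8 5 11 8]
Step 2: sold=4 (running total=8) -> [9 4 12 8]
Step 3: sold=4 (running total=12) -> [10 4 12 8]
Step 4: sold=4 (running total=16) -> [11 4 12 8]
Step 5: sold=4 (running total=20) -> [12 4 12 8]
Step 6: sold=4 (running total=24) -> [13 4 12 8]
Step 7: sold=4 (running total=28) -> [14 4 12 8]

Answer: 28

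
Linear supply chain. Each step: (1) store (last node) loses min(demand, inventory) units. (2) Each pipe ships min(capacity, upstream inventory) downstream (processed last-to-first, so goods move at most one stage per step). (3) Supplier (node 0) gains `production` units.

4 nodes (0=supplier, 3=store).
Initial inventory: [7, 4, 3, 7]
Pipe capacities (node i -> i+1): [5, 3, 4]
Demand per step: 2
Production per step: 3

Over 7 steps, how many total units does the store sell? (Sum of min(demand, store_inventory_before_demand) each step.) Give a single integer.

Step 1: sold=2 (running total=2) -> [5 6 3 8]
Step 2: sold=2 (running total=4) -> [3 8 3 9]
Step 3: sold=2 (running total=6) -> [3 8 3 10]
Step 4: sold=2 (running total=8) -> [3 8 3 11]
Step 5: sold=2 (running total=10) -> [3 8 3 12]
Step 6: sold=2 (running total=12) -> [3 8 3 13]
Step 7: sold=2 (running total=14) -> [3 8 3 14]

Answer: 14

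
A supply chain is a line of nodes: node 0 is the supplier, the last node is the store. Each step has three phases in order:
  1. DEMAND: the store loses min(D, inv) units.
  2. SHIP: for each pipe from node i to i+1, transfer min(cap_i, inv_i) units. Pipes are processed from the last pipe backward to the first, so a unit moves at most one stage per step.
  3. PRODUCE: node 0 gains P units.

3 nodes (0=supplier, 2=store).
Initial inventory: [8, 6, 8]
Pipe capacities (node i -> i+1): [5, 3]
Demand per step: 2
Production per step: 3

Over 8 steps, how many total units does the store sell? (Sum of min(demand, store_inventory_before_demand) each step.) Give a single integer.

Answer: 16

Derivation:
Step 1: sold=2 (running total=2) -> [6 8 9]
Step 2: sold=2 (running total=4) -> [4 10 10]
Step 3: sold=2 (running total=6) -> [3 11 11]
Step 4: sold=2 (running total=8) -> [3 11 12]
Step 5: sold=2 (running total=10) -> [3 11 13]
Step 6: sold=2 (running total=12) -> [3 11 14]
Step 7: sold=2 (running total=14) -> [3 11 15]
Step 8: sold=2 (running total=16) -> [3 11 16]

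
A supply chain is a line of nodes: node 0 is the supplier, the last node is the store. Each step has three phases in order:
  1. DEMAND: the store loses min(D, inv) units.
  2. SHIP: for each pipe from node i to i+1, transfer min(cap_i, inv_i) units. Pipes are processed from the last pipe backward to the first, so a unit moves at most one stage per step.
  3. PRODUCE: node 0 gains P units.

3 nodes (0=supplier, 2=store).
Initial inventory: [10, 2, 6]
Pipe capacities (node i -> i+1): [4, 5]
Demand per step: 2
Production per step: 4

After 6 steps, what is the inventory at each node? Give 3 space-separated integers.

Step 1: demand=2,sold=2 ship[1->2]=2 ship[0->1]=4 prod=4 -> inv=[10 4 6]
Step 2: demand=2,sold=2 ship[1->2]=4 ship[0->1]=4 prod=4 -> inv=[10 4 8]
Step 3: demand=2,sold=2 ship[1->2]=4 ship[0->1]=4 prod=4 -> inv=[10 4 10]
Step 4: demand=2,sold=2 ship[1->2]=4 ship[0->1]=4 prod=4 -> inv=[10 4 12]
Step 5: demand=2,sold=2 ship[1->2]=4 ship[0->1]=4 prod=4 -> inv=[10 4 14]
Step 6: demand=2,sold=2 ship[1->2]=4 ship[0->1]=4 prod=4 -> inv=[10 4 16]

10 4 16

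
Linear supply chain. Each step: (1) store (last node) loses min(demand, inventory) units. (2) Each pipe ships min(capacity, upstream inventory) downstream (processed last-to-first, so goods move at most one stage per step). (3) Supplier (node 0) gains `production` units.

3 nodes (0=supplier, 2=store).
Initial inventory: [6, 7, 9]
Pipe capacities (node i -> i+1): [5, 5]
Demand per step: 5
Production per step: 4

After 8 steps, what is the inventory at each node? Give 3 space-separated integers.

Step 1: demand=5,sold=5 ship[1->2]=5 ship[0->1]=5 prod=4 -> inv=[5 7 9]
Step 2: demand=5,sold=5 ship[1->2]=5 ship[0->1]=5 prod=4 -> inv=[4 7 9]
Step 3: demand=5,sold=5 ship[1->2]=5 ship[0->1]=4 prod=4 -> inv=[4 6 9]
Step 4: demand=5,sold=5 ship[1->2]=5 ship[0->1]=4 prod=4 -> inv=[4 5 9]
Step 5: demand=5,sold=5 ship[1->2]=5 ship[0->1]=4 prod=4 -> inv=[4 4 9]
Step 6: demand=5,sold=5 ship[1->2]=4 ship[0->1]=4 prod=4 -> inv=[4 4 8]
Step 7: demand=5,sold=5 ship[1->2]=4 ship[0->1]=4 prod=4 -> inv=[4 4 7]
Step 8: demand=5,sold=5 ship[1->2]=4 ship[0->1]=4 prod=4 -> inv=[4 4 6]

4 4 6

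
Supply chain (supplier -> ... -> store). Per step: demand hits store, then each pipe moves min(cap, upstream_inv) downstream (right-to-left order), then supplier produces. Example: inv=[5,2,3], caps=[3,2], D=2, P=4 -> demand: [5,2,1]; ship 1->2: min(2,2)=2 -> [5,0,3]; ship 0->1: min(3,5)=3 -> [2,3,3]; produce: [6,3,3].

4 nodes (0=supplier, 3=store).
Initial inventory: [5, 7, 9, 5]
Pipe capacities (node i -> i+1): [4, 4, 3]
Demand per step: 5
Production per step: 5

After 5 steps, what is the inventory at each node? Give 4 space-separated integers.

Step 1: demand=5,sold=5 ship[2->3]=3 ship[1->2]=4 ship[0->1]=4 prod=5 -> inv=[6 7 10 3]
Step 2: demand=5,sold=3 ship[2->3]=3 ship[1->2]=4 ship[0->1]=4 prod=5 -> inv=[7 7 11 3]
Step 3: demand=5,sold=3 ship[2->3]=3 ship[1->2]=4 ship[0->1]=4 prod=5 -> inv=[8 7 12 3]
Step 4: demand=5,sold=3 ship[2->3]=3 ship[1->2]=4 ship[0->1]=4 prod=5 -> inv=[9 7 13 3]
Step 5: demand=5,sold=3 ship[2->3]=3 ship[1->2]=4 ship[0->1]=4 prod=5 -> inv=[10 7 14 3]

10 7 14 3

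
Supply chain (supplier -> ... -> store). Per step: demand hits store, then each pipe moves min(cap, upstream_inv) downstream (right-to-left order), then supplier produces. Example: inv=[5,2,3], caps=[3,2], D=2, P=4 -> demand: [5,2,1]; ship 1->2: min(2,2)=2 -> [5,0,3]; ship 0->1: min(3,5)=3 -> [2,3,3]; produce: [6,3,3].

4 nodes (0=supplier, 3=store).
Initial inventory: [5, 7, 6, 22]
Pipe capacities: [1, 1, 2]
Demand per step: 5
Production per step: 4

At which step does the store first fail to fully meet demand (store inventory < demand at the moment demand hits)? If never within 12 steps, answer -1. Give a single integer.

Step 1: demand=5,sold=5 ship[2->3]=2 ship[1->2]=1 ship[0->1]=1 prod=4 -> [8 7 5 19]
Step 2: demand=5,sold=5 ship[2->3]=2 ship[1->2]=1 ship[0->1]=1 prod=4 -> [11 7 4 16]
Step 3: demand=5,sold=5 ship[2->3]=2 ship[1->2]=1 ship[0->1]=1 prod=4 -> [14 7 3 13]
Step 4: demand=5,sold=5 ship[2->3]=2 ship[1->2]=1 ship[0->1]=1 prod=4 -> [17 7 2 10]
Step 5: demand=5,sold=5 ship[2->3]=2 ship[1->2]=1 ship[0->1]=1 prod=4 -> [20 7 1 7]
Step 6: demand=5,sold=5 ship[2->3]=1 ship[1->2]=1 ship[0->1]=1 prod=4 -> [23 7 1 3]
Step 7: demand=5,sold=3 ship[2->3]=1 ship[1->2]=1 ship[0->1]=1 prod=4 -> [26 7 1 1]
Step 8: demand=5,sold=1 ship[2->3]=1 ship[1->2]=1 ship[0->1]=1 prod=4 -> [29 7 1 1]
Step 9: demand=5,sold=1 ship[2->3]=1 ship[1->2]=1 ship[0->1]=1 prod=4 -> [32 7 1 1]
Step 10: demand=5,sold=1 ship[2->3]=1 ship[1->2]=1 ship[0->1]=1 prod=4 -> [35 7 1 1]
Step 11: demand=5,sold=1 ship[2->3]=1 ship[1->2]=1 ship[0->1]=1 prod=4 -> [38 7 1 1]
Step 12: demand=5,sold=1 ship[2->3]=1 ship[1->2]=1 ship[0->1]=1 prod=4 -> [41 7 1 1]
First stockout at step 7

7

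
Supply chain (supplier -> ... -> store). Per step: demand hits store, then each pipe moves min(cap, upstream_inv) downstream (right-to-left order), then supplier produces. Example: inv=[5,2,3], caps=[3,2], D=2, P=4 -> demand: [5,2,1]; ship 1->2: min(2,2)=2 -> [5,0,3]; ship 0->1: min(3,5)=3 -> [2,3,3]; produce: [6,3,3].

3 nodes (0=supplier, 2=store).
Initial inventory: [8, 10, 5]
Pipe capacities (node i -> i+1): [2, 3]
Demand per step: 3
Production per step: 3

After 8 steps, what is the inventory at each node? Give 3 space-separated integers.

Step 1: demand=3,sold=3 ship[1->2]=3 ship[0->1]=2 prod=3 -> inv=[9 9 5]
Step 2: demand=3,sold=3 ship[1->2]=3 ship[0->1]=2 prod=3 -> inv=[10 8 5]
Step 3: demand=3,sold=3 ship[1->2]=3 ship[0->1]=2 prod=3 -> inv=[11 7 5]
Step 4: demand=3,sold=3 ship[1->2]=3 ship[0->1]=2 prod=3 -> inv=[12 6 5]
Step 5: demand=3,sold=3 ship[1->2]=3 ship[0->1]=2 prod=3 -> inv=[13 5 5]
Step 6: demand=3,sold=3 ship[1->2]=3 ship[0->1]=2 prod=3 -> inv=[14 4 5]
Step 7: demand=3,sold=3 ship[1->2]=3 ship[0->1]=2 prod=3 -> inv=[15 3 5]
Step 8: demand=3,sold=3 ship[1->2]=3 ship[0->1]=2 prod=3 -> inv=[16 2 5]

16 2 5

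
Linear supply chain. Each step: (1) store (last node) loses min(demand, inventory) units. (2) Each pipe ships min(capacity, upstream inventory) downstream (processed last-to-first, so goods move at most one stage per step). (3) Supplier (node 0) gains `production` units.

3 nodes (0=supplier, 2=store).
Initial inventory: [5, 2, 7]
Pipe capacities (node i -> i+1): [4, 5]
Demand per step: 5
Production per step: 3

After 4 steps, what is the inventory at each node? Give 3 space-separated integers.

Step 1: demand=5,sold=5 ship[1->2]=2 ship[0->1]=4 prod=3 -> inv=[4 4 4]
Step 2: demand=5,sold=4 ship[1->2]=4 ship[0->1]=4 prod=3 -> inv=[3 4 4]
Step 3: demand=5,sold=4 ship[1->2]=4 ship[0->1]=3 prod=3 -> inv=[3 3 4]
Step 4: demand=5,sold=4 ship[1->2]=3 ship[0->1]=3 prod=3 -> inv=[3 3 3]

3 3 3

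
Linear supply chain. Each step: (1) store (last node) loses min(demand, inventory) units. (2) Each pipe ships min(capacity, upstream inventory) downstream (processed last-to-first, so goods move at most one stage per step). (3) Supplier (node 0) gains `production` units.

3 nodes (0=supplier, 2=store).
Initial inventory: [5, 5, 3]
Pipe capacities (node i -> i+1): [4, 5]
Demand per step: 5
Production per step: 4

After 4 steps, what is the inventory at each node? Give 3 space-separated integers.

Step 1: demand=5,sold=3 ship[1->2]=5 ship[0->1]=4 prod=4 -> inv=[5 4 5]
Step 2: demand=5,sold=5 ship[1->2]=4 ship[0->1]=4 prod=4 -> inv=[5 4 4]
Step 3: demand=5,sold=4 ship[1->2]=4 ship[0->1]=4 prod=4 -> inv=[5 4 4]
Step 4: demand=5,sold=4 ship[1->2]=4 ship[0->1]=4 prod=4 -> inv=[5 4 4]

5 4 4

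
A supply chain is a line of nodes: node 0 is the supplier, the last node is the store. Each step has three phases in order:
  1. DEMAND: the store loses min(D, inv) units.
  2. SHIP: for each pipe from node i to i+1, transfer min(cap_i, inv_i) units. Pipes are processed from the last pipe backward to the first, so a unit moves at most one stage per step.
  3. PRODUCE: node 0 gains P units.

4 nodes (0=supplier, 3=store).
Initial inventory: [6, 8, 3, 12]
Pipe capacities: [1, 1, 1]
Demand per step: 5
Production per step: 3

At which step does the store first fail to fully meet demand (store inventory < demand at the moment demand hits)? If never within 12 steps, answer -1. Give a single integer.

Step 1: demand=5,sold=5 ship[2->3]=1 ship[1->2]=1 ship[0->1]=1 prod=3 -> [8 8 3 8]
Step 2: demand=5,sold=5 ship[2->3]=1 ship[1->2]=1 ship[0->1]=1 prod=3 -> [10 8 3 4]
Step 3: demand=5,sold=4 ship[2->3]=1 ship[1->2]=1 ship[0->1]=1 prod=3 -> [12 8 3 1]
Step 4: demand=5,sold=1 ship[2->3]=1 ship[1->2]=1 ship[0->1]=1 prod=3 -> [14 8 3 1]
Step 5: demand=5,sold=1 ship[2->3]=1 ship[1->2]=1 ship[0->1]=1 prod=3 -> [16 8 3 1]
Step 6: demand=5,sold=1 ship[2->3]=1 ship[1->2]=1 ship[0->1]=1 prod=3 -> [18 8 3 1]
Step 7: demand=5,sold=1 ship[2->3]=1 ship[1->2]=1 ship[0->1]=1 prod=3 -> [20 8 3 1]
Step 8: demand=5,sold=1 ship[2->3]=1 ship[1->2]=1 ship[0->1]=1 prod=3 -> [22 8 3 1]
Step 9: demand=5,sold=1 ship[2->3]=1 ship[1->2]=1 ship[0->1]=1 prod=3 -> [24 8 3 1]
Step 10: demand=5,sold=1 ship[2->3]=1 ship[1->2]=1 ship[0->1]=1 prod=3 -> [26 8 3 1]
Step 11: demand=5,sold=1 ship[2->3]=1 ship[1->2]=1 ship[0->1]=1 prod=3 -> [28 8 3 1]
Step 12: demand=5,sold=1 ship[2->3]=1 ship[1->2]=1 ship[0->1]=1 prod=3 -> [30 8 3 1]
First stockout at step 3

3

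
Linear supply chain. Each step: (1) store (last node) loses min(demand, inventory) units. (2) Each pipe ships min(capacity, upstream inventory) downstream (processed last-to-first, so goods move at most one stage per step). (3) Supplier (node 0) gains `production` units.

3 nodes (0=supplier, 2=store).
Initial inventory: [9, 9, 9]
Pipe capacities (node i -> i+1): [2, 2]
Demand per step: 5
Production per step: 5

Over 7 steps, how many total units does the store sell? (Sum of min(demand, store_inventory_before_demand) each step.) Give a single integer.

Step 1: sold=5 (running total=5) -> [12 9 6]
Step 2: sold=5 (running total=10) -> [15 9 3]
Step 3: sold=3 (running total=13) -> [18 9 2]
Step 4: sold=2 (running total=15) -> [21 9 2]
Step 5: sold=2 (running total=17) -> [24 9 2]
Step 6: sold=2 (running total=19) -> [27 9 2]
Step 7: sold=2 (running total=21) -> [30 9 2]

Answer: 21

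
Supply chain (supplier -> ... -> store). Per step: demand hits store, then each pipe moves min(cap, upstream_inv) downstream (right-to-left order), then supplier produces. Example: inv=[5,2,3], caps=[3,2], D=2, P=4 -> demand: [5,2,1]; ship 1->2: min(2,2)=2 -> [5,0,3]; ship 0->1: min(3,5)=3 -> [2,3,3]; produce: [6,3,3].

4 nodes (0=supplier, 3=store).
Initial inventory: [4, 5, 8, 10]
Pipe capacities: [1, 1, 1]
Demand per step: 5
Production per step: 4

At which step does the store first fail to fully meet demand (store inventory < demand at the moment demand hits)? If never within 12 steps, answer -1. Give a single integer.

Step 1: demand=5,sold=5 ship[2->3]=1 ship[1->2]=1 ship[0->1]=1 prod=4 -> [7 5 8 6]
Step 2: demand=5,sold=5 ship[2->3]=1 ship[1->2]=1 ship[0->1]=1 prod=4 -> [10 5 8 2]
Step 3: demand=5,sold=2 ship[2->3]=1 ship[1->2]=1 ship[0->1]=1 prod=4 -> [13 5 8 1]
Step 4: demand=5,sold=1 ship[2->3]=1 ship[1->2]=1 ship[0->1]=1 prod=4 -> [16 5 8 1]
Step 5: demand=5,sold=1 ship[2->3]=1 ship[1->2]=1 ship[0->1]=1 prod=4 -> [19 5 8 1]
Step 6: demand=5,sold=1 ship[2->3]=1 ship[1->2]=1 ship[0->1]=1 prod=4 -> [22 5 8 1]
Step 7: demand=5,sold=1 ship[2->3]=1 ship[1->2]=1 ship[0->1]=1 prod=4 -> [25 5 8 1]
Step 8: demand=5,sold=1 ship[2->3]=1 ship[1->2]=1 ship[0->1]=1 prod=4 -> [28 5 8 1]
Step 9: demand=5,sold=1 ship[2->3]=1 ship[1->2]=1 ship[0->1]=1 prod=4 -> [31 5 8 1]
Step 10: demand=5,sold=1 ship[2->3]=1 ship[1->2]=1 ship[0->1]=1 prod=4 -> [34 5 8 1]
Step 11: demand=5,sold=1 ship[2->3]=1 ship[1->2]=1 ship[0->1]=1 prod=4 -> [37 5 8 1]
Step 12: demand=5,sold=1 ship[2->3]=1 ship[1->2]=1 ship[0->1]=1 prod=4 -> [40 5 8 1]
First stockout at step 3

3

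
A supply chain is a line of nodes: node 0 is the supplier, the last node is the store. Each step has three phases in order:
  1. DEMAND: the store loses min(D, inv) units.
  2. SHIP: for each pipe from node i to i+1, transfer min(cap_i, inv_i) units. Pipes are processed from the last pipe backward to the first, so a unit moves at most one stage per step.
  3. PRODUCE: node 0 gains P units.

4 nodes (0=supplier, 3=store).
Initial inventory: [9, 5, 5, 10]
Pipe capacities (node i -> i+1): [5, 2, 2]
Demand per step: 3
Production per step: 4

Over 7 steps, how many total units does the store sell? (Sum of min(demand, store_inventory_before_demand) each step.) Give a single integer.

Answer: 21

Derivation:
Step 1: sold=3 (running total=3) -> [8 8 5 9]
Step 2: sold=3 (running total=6) -> [7 11 5 8]
Step 3: sold=3 (running total=9) -> [6 14 5 7]
Step 4: sold=3 (running total=12) -> [5 17 5 6]
Step 5: sold=3 (running total=15) -> [4 20 5 5]
Step 6: sold=3 (running total=18) -> [4 22 5 4]
Step 7: sold=3 (running total=21) -> [4 24 5 3]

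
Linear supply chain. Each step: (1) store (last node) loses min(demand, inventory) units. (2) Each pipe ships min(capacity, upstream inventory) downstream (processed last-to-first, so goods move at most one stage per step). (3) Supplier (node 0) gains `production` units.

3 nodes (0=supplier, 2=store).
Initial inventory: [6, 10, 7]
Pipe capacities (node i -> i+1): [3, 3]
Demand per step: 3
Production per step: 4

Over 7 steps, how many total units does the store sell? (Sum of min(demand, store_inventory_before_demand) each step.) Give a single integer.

Answer: 21

Derivation:
Step 1: sold=3 (running total=3) -> [7 10 7]
Step 2: sold=3 (running total=6) -> [8 10 7]
Step 3: sold=3 (running total=9) -> [9 10 7]
Step 4: sold=3 (running total=12) -> [10 10 7]
Step 5: sold=3 (running total=15) -> [11 10 7]
Step 6: sold=3 (running total=18) -> [12 10 7]
Step 7: sold=3 (running total=21) -> [13 10 7]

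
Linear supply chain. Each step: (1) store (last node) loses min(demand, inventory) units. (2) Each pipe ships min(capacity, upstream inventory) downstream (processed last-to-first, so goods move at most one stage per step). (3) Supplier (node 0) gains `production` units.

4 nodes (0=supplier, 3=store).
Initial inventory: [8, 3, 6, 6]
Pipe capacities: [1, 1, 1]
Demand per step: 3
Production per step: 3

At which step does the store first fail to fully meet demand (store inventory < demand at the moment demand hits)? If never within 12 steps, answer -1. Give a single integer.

Step 1: demand=3,sold=3 ship[2->3]=1 ship[1->2]=1 ship[0->1]=1 prod=3 -> [10 3 6 4]
Step 2: demand=3,sold=3 ship[2->3]=1 ship[1->2]=1 ship[0->1]=1 prod=3 -> [12 3 6 2]
Step 3: demand=3,sold=2 ship[2->3]=1 ship[1->2]=1 ship[0->1]=1 prod=3 -> [14 3 6 1]
Step 4: demand=3,sold=1 ship[2->3]=1 ship[1->2]=1 ship[0->1]=1 prod=3 -> [16 3 6 1]
Step 5: demand=3,sold=1 ship[2->3]=1 ship[1->2]=1 ship[0->1]=1 prod=3 -> [18 3 6 1]
Step 6: demand=3,sold=1 ship[2->3]=1 ship[1->2]=1 ship[0->1]=1 prod=3 -> [20 3 6 1]
Step 7: demand=3,sold=1 ship[2->3]=1 ship[1->2]=1 ship[0->1]=1 prod=3 -> [22 3 6 1]
Step 8: demand=3,sold=1 ship[2->3]=1 ship[1->2]=1 ship[0->1]=1 prod=3 -> [24 3 6 1]
Step 9: demand=3,sold=1 ship[2->3]=1 ship[1->2]=1 ship[0->1]=1 prod=3 -> [26 3 6 1]
Step 10: demand=3,sold=1 ship[2->3]=1 ship[1->2]=1 ship[0->1]=1 prod=3 -> [28 3 6 1]
Step 11: demand=3,sold=1 ship[2->3]=1 ship[1->2]=1 ship[0->1]=1 prod=3 -> [30 3 6 1]
Step 12: demand=3,sold=1 ship[2->3]=1 ship[1->2]=1 ship[0->1]=1 prod=3 -> [32 3 6 1]
First stockout at step 3

3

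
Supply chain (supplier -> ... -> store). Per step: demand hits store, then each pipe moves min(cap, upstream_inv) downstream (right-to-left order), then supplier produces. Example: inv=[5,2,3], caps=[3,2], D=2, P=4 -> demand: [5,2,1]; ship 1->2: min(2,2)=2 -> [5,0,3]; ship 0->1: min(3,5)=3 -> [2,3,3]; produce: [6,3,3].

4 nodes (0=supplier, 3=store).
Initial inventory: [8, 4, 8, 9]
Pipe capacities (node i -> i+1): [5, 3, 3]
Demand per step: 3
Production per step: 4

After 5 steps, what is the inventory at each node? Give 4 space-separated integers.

Step 1: demand=3,sold=3 ship[2->3]=3 ship[1->2]=3 ship[0->1]=5 prod=4 -> inv=[7 6 8 9]
Step 2: demand=3,sold=3 ship[2->3]=3 ship[1->2]=3 ship[0->1]=5 prod=4 -> inv=[6 8 8 9]
Step 3: demand=3,sold=3 ship[2->3]=3 ship[1->2]=3 ship[0->1]=5 prod=4 -> inv=[5 10 8 9]
Step 4: demand=3,sold=3 ship[2->3]=3 ship[1->2]=3 ship[0->1]=5 prod=4 -> inv=[4 12 8 9]
Step 5: demand=3,sold=3 ship[2->3]=3 ship[1->2]=3 ship[0->1]=4 prod=4 -> inv=[4 13 8 9]

4 13 8 9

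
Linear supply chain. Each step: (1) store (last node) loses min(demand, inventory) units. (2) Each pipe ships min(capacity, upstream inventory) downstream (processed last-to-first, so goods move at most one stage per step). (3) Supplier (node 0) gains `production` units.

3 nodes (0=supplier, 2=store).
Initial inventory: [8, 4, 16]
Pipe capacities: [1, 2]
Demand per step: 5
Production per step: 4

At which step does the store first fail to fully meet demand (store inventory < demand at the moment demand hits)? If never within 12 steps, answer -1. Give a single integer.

Step 1: demand=5,sold=5 ship[1->2]=2 ship[0->1]=1 prod=4 -> [11 3 13]
Step 2: demand=5,sold=5 ship[1->2]=2 ship[0->1]=1 prod=4 -> [14 2 10]
Step 3: demand=5,sold=5 ship[1->2]=2 ship[0->1]=1 prod=4 -> [17 1 7]
Step 4: demand=5,sold=5 ship[1->2]=1 ship[0->1]=1 prod=4 -> [20 1 3]
Step 5: demand=5,sold=3 ship[1->2]=1 ship[0->1]=1 prod=4 -> [23 1 1]
Step 6: demand=5,sold=1 ship[1->2]=1 ship[0->1]=1 prod=4 -> [26 1 1]
Step 7: demand=5,sold=1 ship[1->2]=1 ship[0->1]=1 prod=4 -> [29 1 1]
Step 8: demand=5,sold=1 ship[1->2]=1 ship[0->1]=1 prod=4 -> [32 1 1]
Step 9: demand=5,sold=1 ship[1->2]=1 ship[0->1]=1 prod=4 -> [35 1 1]
Step 10: demand=5,sold=1 ship[1->2]=1 ship[0->1]=1 prod=4 -> [38 1 1]
Step 11: demand=5,sold=1 ship[1->2]=1 ship[0->1]=1 prod=4 -> [41 1 1]
Step 12: demand=5,sold=1 ship[1->2]=1 ship[0->1]=1 prod=4 -> [44 1 1]
First stockout at step 5

5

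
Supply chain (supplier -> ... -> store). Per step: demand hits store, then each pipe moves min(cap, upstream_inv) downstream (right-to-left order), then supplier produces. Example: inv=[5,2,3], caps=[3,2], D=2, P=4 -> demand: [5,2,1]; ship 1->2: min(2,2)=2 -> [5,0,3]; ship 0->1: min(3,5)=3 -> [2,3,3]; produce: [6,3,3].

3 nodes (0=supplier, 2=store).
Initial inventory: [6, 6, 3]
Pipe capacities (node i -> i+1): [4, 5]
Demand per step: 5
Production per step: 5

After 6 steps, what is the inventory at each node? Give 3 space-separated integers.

Step 1: demand=5,sold=3 ship[1->2]=5 ship[0->1]=4 prod=5 -> inv=[7 5 5]
Step 2: demand=5,sold=5 ship[1->2]=5 ship[0->1]=4 prod=5 -> inv=[8 4 5]
Step 3: demand=5,sold=5 ship[1->2]=4 ship[0->1]=4 prod=5 -> inv=[9 4 4]
Step 4: demand=5,sold=4 ship[1->2]=4 ship[0->1]=4 prod=5 -> inv=[10 4 4]
Step 5: demand=5,sold=4 ship[1->2]=4 ship[0->1]=4 prod=5 -> inv=[11 4 4]
Step 6: demand=5,sold=4 ship[1->2]=4 ship[0->1]=4 prod=5 -> inv=[12 4 4]

12 4 4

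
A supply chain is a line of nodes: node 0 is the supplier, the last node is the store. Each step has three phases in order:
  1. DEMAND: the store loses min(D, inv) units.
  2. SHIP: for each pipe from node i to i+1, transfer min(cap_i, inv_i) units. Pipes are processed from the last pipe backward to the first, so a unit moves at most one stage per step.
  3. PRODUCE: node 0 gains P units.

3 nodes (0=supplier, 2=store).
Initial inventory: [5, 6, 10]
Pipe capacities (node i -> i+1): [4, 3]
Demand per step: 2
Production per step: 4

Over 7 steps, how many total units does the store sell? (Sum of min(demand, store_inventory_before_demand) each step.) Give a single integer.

Step 1: sold=2 (running total=2) -> [5 7 11]
Step 2: sold=2 (running total=4) -> [5 8 12]
Step 3: sold=2 (running total=6) -> [5 9 13]
Step 4: sold=2 (running total=8) -> [5 10 14]
Step 5: sold=2 (running total=10) -> [5 11 15]
Step 6: sold=2 (running total=12) -> [5 12 16]
Step 7: sold=2 (running total=14) -> [5 13 17]

Answer: 14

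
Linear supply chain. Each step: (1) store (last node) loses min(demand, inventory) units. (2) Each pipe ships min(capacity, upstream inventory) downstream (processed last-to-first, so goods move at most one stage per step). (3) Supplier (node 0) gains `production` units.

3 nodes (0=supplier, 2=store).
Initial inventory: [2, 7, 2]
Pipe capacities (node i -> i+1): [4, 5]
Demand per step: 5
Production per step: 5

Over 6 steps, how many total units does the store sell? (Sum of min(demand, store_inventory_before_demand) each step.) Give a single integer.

Answer: 23

Derivation:
Step 1: sold=2 (running total=2) -> [5 4 5]
Step 2: sold=5 (running total=7) -> [6 4 4]
Step 3: sold=4 (running total=11) -> [7 4 4]
Step 4: sold=4 (running total=15) -> [8 4 4]
Step 5: sold=4 (running total=19) -> [9 4 4]
Step 6: sold=4 (running total=23) -> [10 4 4]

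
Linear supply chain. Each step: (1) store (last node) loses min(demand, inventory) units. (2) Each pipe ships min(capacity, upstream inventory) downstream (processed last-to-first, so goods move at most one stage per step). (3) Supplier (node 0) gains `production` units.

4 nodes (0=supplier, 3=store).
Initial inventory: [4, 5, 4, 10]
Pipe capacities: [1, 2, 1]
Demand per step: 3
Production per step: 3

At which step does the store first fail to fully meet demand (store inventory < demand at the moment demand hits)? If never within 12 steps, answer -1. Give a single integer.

Step 1: demand=3,sold=3 ship[2->3]=1 ship[1->2]=2 ship[0->1]=1 prod=3 -> [6 4 5 8]
Step 2: demand=3,sold=3 ship[2->3]=1 ship[1->2]=2 ship[0->1]=1 prod=3 -> [8 3 6 6]
Step 3: demand=3,sold=3 ship[2->3]=1 ship[1->2]=2 ship[0->1]=1 prod=3 -> [10 2 7 4]
Step 4: demand=3,sold=3 ship[2->3]=1 ship[1->2]=2 ship[0->1]=1 prod=3 -> [12 1 8 2]
Step 5: demand=3,sold=2 ship[2->3]=1 ship[1->2]=1 ship[0->1]=1 prod=3 -> [14 1 8 1]
Step 6: demand=3,sold=1 ship[2->3]=1 ship[1->2]=1 ship[0->1]=1 prod=3 -> [16 1 8 1]
Step 7: demand=3,sold=1 ship[2->3]=1 ship[1->2]=1 ship[0->1]=1 prod=3 -> [18 1 8 1]
Step 8: demand=3,sold=1 ship[2->3]=1 ship[1->2]=1 ship[0->1]=1 prod=3 -> [20 1 8 1]
Step 9: demand=3,sold=1 ship[2->3]=1 ship[1->2]=1 ship[0->1]=1 prod=3 -> [22 1 8 1]
Step 10: demand=3,sold=1 ship[2->3]=1 ship[1->2]=1 ship[0->1]=1 prod=3 -> [24 1 8 1]
Step 11: demand=3,sold=1 ship[2->3]=1 ship[1->2]=1 ship[0->1]=1 prod=3 -> [26 1 8 1]
Step 12: demand=3,sold=1 ship[2->3]=1 ship[1->2]=1 ship[0->1]=1 prod=3 -> [28 1 8 1]
First stockout at step 5

5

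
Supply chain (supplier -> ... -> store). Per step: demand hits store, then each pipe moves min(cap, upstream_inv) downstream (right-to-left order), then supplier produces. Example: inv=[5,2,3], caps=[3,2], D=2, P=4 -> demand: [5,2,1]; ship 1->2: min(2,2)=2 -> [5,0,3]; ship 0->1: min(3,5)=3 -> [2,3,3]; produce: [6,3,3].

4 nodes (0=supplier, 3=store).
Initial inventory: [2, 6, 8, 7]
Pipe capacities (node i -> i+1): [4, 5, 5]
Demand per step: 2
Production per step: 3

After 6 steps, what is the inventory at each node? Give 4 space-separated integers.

Step 1: demand=2,sold=2 ship[2->3]=5 ship[1->2]=5 ship[0->1]=2 prod=3 -> inv=[3 3 8 10]
Step 2: demand=2,sold=2 ship[2->3]=5 ship[1->2]=3 ship[0->1]=3 prod=3 -> inv=[3 3 6 13]
Step 3: demand=2,sold=2 ship[2->3]=5 ship[1->2]=3 ship[0->1]=3 prod=3 -> inv=[3 3 4 16]
Step 4: demand=2,sold=2 ship[2->3]=4 ship[1->2]=3 ship[0->1]=3 prod=3 -> inv=[3 3 3 18]
Step 5: demand=2,sold=2 ship[2->3]=3 ship[1->2]=3 ship[0->1]=3 prod=3 -> inv=[3 3 3 19]
Step 6: demand=2,sold=2 ship[2->3]=3 ship[1->2]=3 ship[0->1]=3 prod=3 -> inv=[3 3 3 20]

3 3 3 20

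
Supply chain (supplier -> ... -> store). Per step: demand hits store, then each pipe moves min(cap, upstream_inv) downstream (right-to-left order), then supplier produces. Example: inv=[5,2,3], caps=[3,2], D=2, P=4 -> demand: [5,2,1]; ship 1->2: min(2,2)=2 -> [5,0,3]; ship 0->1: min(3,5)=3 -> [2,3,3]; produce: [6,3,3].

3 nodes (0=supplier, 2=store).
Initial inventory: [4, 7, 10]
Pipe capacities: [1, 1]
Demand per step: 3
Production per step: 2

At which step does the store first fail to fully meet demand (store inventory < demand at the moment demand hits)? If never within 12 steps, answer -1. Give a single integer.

Step 1: demand=3,sold=3 ship[1->2]=1 ship[0->1]=1 prod=2 -> [5 7 8]
Step 2: demand=3,sold=3 ship[1->2]=1 ship[0->1]=1 prod=2 -> [6 7 6]
Step 3: demand=3,sold=3 ship[1->2]=1 ship[0->1]=1 prod=2 -> [7 7 4]
Step 4: demand=3,sold=3 ship[1->2]=1 ship[0->1]=1 prod=2 -> [8 7 2]
Step 5: demand=3,sold=2 ship[1->2]=1 ship[0->1]=1 prod=2 -> [9 7 1]
Step 6: demand=3,sold=1 ship[1->2]=1 ship[0->1]=1 prod=2 -> [10 7 1]
Step 7: demand=3,sold=1 ship[1->2]=1 ship[0->1]=1 prod=2 -> [11 7 1]
Step 8: demand=3,sold=1 ship[1->2]=1 ship[0->1]=1 prod=2 -> [12 7 1]
Step 9: demand=3,sold=1 ship[1->2]=1 ship[0->1]=1 prod=2 -> [13 7 1]
Step 10: demand=3,sold=1 ship[1->2]=1 ship[0->1]=1 prod=2 -> [14 7 1]
Step 11: demand=3,sold=1 ship[1->2]=1 ship[0->1]=1 prod=2 -> [15 7 1]
Step 12: demand=3,sold=1 ship[1->2]=1 ship[0->1]=1 prod=2 -> [16 7 1]
First stockout at step 5

5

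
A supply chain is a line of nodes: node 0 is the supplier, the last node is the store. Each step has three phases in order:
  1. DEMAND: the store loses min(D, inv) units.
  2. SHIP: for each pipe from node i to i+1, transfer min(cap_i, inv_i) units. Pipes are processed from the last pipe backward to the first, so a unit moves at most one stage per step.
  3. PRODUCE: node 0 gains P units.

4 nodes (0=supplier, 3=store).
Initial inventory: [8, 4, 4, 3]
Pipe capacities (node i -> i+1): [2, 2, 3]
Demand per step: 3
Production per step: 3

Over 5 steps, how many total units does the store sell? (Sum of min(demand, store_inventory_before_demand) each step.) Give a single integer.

Answer: 13

Derivation:
Step 1: sold=3 (running total=3) -> [9 4 3 3]
Step 2: sold=3 (running total=6) -> [10 4 2 3]
Step 3: sold=3 (running total=9) -> [11 4 2 2]
Step 4: sold=2 (running total=11) -> [12 4 2 2]
Step 5: sold=2 (running total=13) -> [13 4 2 2]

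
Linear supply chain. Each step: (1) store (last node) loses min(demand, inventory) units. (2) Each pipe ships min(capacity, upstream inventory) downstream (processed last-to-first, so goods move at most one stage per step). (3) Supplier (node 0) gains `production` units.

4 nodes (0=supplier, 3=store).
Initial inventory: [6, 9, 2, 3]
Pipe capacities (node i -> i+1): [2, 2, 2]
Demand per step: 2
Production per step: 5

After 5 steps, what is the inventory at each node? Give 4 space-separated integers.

Step 1: demand=2,sold=2 ship[2->3]=2 ship[1->2]=2 ship[0->1]=2 prod=5 -> inv=[9 9 2 3]
Step 2: demand=2,sold=2 ship[2->3]=2 ship[1->2]=2 ship[0->1]=2 prod=5 -> inv=[12 9 2 3]
Step 3: demand=2,sold=2 ship[2->3]=2 ship[1->2]=2 ship[0->1]=2 prod=5 -> inv=[15 9 2 3]
Step 4: demand=2,sold=2 ship[2->3]=2 ship[1->2]=2 ship[0->1]=2 prod=5 -> inv=[18 9 2 3]
Step 5: demand=2,sold=2 ship[2->3]=2 ship[1->2]=2 ship[0->1]=2 prod=5 -> inv=[21 9 2 3]

21 9 2 3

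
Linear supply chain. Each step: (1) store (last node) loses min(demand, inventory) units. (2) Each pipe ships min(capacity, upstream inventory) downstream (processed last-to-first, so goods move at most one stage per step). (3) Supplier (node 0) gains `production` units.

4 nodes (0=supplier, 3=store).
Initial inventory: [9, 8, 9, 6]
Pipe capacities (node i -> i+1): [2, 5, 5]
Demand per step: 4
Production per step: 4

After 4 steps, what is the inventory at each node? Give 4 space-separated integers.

Step 1: demand=4,sold=4 ship[2->3]=5 ship[1->2]=5 ship[0->1]=2 prod=4 -> inv=[11 5 9 7]
Step 2: demand=4,sold=4 ship[2->3]=5 ship[1->2]=5 ship[0->1]=2 prod=4 -> inv=[13 2 9 8]
Step 3: demand=4,sold=4 ship[2->3]=5 ship[1->2]=2 ship[0->1]=2 prod=4 -> inv=[15 2 6 9]
Step 4: demand=4,sold=4 ship[2->3]=5 ship[1->2]=2 ship[0->1]=2 prod=4 -> inv=[17 2 3 10]

17 2 3 10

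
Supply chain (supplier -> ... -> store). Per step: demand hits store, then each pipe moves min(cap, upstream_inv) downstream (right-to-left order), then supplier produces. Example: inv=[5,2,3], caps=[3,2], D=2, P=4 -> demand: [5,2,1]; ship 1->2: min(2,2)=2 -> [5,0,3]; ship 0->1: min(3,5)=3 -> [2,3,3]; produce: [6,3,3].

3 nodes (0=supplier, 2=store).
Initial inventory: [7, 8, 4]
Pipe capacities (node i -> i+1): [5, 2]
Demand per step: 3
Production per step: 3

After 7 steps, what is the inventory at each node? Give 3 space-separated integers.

Step 1: demand=3,sold=3 ship[1->2]=2 ship[0->1]=5 prod=3 -> inv=[5 11 3]
Step 2: demand=3,sold=3 ship[1->2]=2 ship[0->1]=5 prod=3 -> inv=[3 14 2]
Step 3: demand=3,sold=2 ship[1->2]=2 ship[0->1]=3 prod=3 -> inv=[3 15 2]
Step 4: demand=3,sold=2 ship[1->2]=2 ship[0->1]=3 prod=3 -> inv=[3 16 2]
Step 5: demand=3,sold=2 ship[1->2]=2 ship[0->1]=3 prod=3 -> inv=[3 17 2]
Step 6: demand=3,sold=2 ship[1->2]=2 ship[0->1]=3 prod=3 -> inv=[3 18 2]
Step 7: demand=3,sold=2 ship[1->2]=2 ship[0->1]=3 prod=3 -> inv=[3 19 2]

3 19 2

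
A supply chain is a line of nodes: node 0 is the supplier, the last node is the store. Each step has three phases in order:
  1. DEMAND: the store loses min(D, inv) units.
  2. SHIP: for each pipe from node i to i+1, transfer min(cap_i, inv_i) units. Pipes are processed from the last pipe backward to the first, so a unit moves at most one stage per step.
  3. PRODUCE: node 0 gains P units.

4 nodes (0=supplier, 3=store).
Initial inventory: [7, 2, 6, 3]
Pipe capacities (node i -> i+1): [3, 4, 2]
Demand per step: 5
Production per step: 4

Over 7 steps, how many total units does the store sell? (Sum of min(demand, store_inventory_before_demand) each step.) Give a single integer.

Answer: 15

Derivation:
Step 1: sold=3 (running total=3) -> [8 3 6 2]
Step 2: sold=2 (running total=5) -> [9 3 7 2]
Step 3: sold=2 (running total=7) -> [10 3 8 2]
Step 4: sold=2 (running total=9) -> [11 3 9 2]
Step 5: sold=2 (running total=11) -> [12 3 10 2]
Step 6: sold=2 (running total=13) -> [13 3 11 2]
Step 7: sold=2 (running total=15) -> [14 3 12 2]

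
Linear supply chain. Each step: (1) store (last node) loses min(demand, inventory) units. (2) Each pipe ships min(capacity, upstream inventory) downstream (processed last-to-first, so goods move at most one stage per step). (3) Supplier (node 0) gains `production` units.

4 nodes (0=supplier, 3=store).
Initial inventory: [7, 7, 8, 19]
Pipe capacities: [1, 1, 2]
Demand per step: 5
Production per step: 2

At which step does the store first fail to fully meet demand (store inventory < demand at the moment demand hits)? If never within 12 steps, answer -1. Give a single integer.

Step 1: demand=5,sold=5 ship[2->3]=2 ship[1->2]=1 ship[0->1]=1 prod=2 -> [8 7 7 16]
Step 2: demand=5,sold=5 ship[2->3]=2 ship[1->2]=1 ship[0->1]=1 prod=2 -> [9 7 6 13]
Step 3: demand=5,sold=5 ship[2->3]=2 ship[1->2]=1 ship[0->1]=1 prod=2 -> [10 7 5 10]
Step 4: demand=5,sold=5 ship[2->3]=2 ship[1->2]=1 ship[0->1]=1 prod=2 -> [11 7 4 7]
Step 5: demand=5,sold=5 ship[2->3]=2 ship[1->2]=1 ship[0->1]=1 prod=2 -> [12 7 3 4]
Step 6: demand=5,sold=4 ship[2->3]=2 ship[1->2]=1 ship[0->1]=1 prod=2 -> [13 7 2 2]
Step 7: demand=5,sold=2 ship[2->3]=2 ship[1->2]=1 ship[0->1]=1 prod=2 -> [14 7 1 2]
Step 8: demand=5,sold=2 ship[2->3]=1 ship[1->2]=1 ship[0->1]=1 prod=2 -> [15 7 1 1]
Step 9: demand=5,sold=1 ship[2->3]=1 ship[1->2]=1 ship[0->1]=1 prod=2 -> [16 7 1 1]
Step 10: demand=5,sold=1 ship[2->3]=1 ship[1->2]=1 ship[0->1]=1 prod=2 -> [17 7 1 1]
Step 11: demand=5,sold=1 ship[2->3]=1 ship[1->2]=1 ship[0->1]=1 prod=2 -> [18 7 1 1]
Step 12: demand=5,sold=1 ship[2->3]=1 ship[1->2]=1 ship[0->1]=1 prod=2 -> [19 7 1 1]
First stockout at step 6

6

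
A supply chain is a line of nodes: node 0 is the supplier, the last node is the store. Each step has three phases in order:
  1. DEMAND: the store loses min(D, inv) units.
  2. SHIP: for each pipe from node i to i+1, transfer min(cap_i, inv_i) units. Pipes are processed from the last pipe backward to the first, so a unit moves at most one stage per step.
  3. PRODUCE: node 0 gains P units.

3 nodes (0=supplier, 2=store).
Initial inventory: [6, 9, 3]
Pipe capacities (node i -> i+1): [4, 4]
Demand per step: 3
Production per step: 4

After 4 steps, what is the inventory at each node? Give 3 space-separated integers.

Step 1: demand=3,sold=3 ship[1->2]=4 ship[0->1]=4 prod=4 -> inv=[6 9 4]
Step 2: demand=3,sold=3 ship[1->2]=4 ship[0->1]=4 prod=4 -> inv=[6 9 5]
Step 3: demand=3,sold=3 ship[1->2]=4 ship[0->1]=4 prod=4 -> inv=[6 9 6]
Step 4: demand=3,sold=3 ship[1->2]=4 ship[0->1]=4 prod=4 -> inv=[6 9 7]

6 9 7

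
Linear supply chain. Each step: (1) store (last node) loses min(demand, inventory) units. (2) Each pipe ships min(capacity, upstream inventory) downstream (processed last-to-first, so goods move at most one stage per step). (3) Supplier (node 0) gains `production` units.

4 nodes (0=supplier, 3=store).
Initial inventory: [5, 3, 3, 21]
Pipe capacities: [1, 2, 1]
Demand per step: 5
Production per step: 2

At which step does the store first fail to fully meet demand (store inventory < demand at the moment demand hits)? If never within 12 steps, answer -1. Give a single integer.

Step 1: demand=5,sold=5 ship[2->3]=1 ship[1->2]=2 ship[0->1]=1 prod=2 -> [6 2 4 17]
Step 2: demand=5,sold=5 ship[2->3]=1 ship[1->2]=2 ship[0->1]=1 prod=2 -> [7 1 5 13]
Step 3: demand=5,sold=5 ship[2->3]=1 ship[1->2]=1 ship[0->1]=1 prod=2 -> [8 1 5 9]
Step 4: demand=5,sold=5 ship[2->3]=1 ship[1->2]=1 ship[0->1]=1 prod=2 -> [9 1 5 5]
Step 5: demand=5,sold=5 ship[2->3]=1 ship[1->2]=1 ship[0->1]=1 prod=2 -> [10 1 5 1]
Step 6: demand=5,sold=1 ship[2->3]=1 ship[1->2]=1 ship[0->1]=1 prod=2 -> [11 1 5 1]
Step 7: demand=5,sold=1 ship[2->3]=1 ship[1->2]=1 ship[0->1]=1 prod=2 -> [12 1 5 1]
Step 8: demand=5,sold=1 ship[2->3]=1 ship[1->2]=1 ship[0->1]=1 prod=2 -> [13 1 5 1]
Step 9: demand=5,sold=1 ship[2->3]=1 ship[1->2]=1 ship[0->1]=1 prod=2 -> [14 1 5 1]
Step 10: demand=5,sold=1 ship[2->3]=1 ship[1->2]=1 ship[0->1]=1 prod=2 -> [15 1 5 1]
Step 11: demand=5,sold=1 ship[2->3]=1 ship[1->2]=1 ship[0->1]=1 prod=2 -> [16 1 5 1]
Step 12: demand=5,sold=1 ship[2->3]=1 ship[1->2]=1 ship[0->1]=1 prod=2 -> [17 1 5 1]
First stockout at step 6

6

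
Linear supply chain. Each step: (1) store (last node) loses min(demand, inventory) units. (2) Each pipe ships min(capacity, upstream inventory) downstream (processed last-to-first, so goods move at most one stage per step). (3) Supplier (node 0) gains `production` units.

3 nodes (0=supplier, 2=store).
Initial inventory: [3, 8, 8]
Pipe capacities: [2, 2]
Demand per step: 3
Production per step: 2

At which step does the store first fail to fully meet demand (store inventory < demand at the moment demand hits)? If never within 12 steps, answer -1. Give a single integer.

Step 1: demand=3,sold=3 ship[1->2]=2 ship[0->1]=2 prod=2 -> [3 8 7]
Step 2: demand=3,sold=3 ship[1->2]=2 ship[0->1]=2 prod=2 -> [3 8 6]
Step 3: demand=3,sold=3 ship[1->2]=2 ship[0->1]=2 prod=2 -> [3 8 5]
Step 4: demand=3,sold=3 ship[1->2]=2 ship[0->1]=2 prod=2 -> [3 8 4]
Step 5: demand=3,sold=3 ship[1->2]=2 ship[0->1]=2 prod=2 -> [3 8 3]
Step 6: demand=3,sold=3 ship[1->2]=2 ship[0->1]=2 prod=2 -> [3 8 2]
Step 7: demand=3,sold=2 ship[1->2]=2 ship[0->1]=2 prod=2 -> [3 8 2]
Step 8: demand=3,sold=2 ship[1->2]=2 ship[0->1]=2 prod=2 -> [3 8 2]
Step 9: demand=3,sold=2 ship[1->2]=2 ship[0->1]=2 prod=2 -> [3 8 2]
Step 10: demand=3,sold=2 ship[1->2]=2 ship[0->1]=2 prod=2 -> [3 8 2]
Step 11: demand=3,sold=2 ship[1->2]=2 ship[0->1]=2 prod=2 -> [3 8 2]
Step 12: demand=3,sold=2 ship[1->2]=2 ship[0->1]=2 prod=2 -> [3 8 2]
First stockout at step 7

7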